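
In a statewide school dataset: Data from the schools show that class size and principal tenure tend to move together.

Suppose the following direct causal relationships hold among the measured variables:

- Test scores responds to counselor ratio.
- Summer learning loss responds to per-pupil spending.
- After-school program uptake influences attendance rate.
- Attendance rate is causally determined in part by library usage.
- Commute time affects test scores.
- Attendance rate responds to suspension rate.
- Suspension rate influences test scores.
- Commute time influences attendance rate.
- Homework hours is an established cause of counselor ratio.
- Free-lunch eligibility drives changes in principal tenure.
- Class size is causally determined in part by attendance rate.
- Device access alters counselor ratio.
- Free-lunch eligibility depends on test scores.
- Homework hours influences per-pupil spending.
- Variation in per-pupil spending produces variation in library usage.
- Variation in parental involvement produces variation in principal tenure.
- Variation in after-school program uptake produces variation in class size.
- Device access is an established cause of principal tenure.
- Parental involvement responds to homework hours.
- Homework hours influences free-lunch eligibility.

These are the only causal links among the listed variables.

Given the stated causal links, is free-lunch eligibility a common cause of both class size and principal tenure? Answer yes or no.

Free-lunch eligibility has no stated causal path to class size. A confounder must cause both variables, so free-lunch eligibility does not qualify.

no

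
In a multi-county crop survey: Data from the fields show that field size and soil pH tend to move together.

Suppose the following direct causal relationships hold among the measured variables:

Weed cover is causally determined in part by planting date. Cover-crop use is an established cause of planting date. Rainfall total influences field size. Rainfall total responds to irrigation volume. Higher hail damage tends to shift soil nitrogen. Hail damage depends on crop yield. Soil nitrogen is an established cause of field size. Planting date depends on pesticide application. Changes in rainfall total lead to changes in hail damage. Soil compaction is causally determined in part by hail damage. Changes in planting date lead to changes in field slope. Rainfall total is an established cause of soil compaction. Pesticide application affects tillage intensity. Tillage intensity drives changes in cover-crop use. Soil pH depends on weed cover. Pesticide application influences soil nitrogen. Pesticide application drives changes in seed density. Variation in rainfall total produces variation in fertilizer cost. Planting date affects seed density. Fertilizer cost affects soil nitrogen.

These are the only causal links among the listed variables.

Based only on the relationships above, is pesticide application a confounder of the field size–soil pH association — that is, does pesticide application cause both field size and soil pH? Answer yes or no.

yes

Pesticide application has a causal path to field size (pesticide application → soil nitrogen → field size) and to soil pH (pesticide application → planting date → weed cover → soil pH), so it is a common cause of both — a confounder.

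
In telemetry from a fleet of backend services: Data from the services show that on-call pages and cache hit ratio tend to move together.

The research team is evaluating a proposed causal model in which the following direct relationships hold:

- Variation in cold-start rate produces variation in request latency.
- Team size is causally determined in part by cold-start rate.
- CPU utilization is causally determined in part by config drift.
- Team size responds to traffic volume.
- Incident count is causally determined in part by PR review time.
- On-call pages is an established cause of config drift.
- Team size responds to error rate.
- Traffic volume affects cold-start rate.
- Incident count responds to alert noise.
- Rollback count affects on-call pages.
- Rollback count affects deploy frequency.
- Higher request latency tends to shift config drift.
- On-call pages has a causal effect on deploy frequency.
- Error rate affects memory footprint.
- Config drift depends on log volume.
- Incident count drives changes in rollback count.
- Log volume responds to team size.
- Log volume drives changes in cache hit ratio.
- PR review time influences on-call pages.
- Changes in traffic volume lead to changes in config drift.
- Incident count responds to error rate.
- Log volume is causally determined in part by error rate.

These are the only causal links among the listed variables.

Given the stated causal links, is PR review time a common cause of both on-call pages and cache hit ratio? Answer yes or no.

no

PR review time has no stated causal path to cache hit ratio. A confounder must cause both variables, so PR review time does not qualify.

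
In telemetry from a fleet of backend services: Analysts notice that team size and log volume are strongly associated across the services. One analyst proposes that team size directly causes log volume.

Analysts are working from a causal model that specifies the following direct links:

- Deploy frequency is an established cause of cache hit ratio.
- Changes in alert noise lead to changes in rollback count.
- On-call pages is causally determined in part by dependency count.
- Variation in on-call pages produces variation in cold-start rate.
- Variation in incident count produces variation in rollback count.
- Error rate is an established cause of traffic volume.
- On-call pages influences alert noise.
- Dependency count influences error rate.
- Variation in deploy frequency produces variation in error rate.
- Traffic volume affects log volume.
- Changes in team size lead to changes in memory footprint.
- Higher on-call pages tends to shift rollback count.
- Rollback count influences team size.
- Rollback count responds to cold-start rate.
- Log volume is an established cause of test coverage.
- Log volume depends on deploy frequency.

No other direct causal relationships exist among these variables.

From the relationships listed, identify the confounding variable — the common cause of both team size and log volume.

dependency count

Dependency count has a causal path to team size (dependency count → on-call pages → rollback count → team size) and a separate causal path to log volume (dependency count → error rate → traffic volume → log volume), so it is a common cause of both.
No stated relationship gives team size a causal route to log volume, so the correlation is explained by the shared upstream cause rather than a direct effect.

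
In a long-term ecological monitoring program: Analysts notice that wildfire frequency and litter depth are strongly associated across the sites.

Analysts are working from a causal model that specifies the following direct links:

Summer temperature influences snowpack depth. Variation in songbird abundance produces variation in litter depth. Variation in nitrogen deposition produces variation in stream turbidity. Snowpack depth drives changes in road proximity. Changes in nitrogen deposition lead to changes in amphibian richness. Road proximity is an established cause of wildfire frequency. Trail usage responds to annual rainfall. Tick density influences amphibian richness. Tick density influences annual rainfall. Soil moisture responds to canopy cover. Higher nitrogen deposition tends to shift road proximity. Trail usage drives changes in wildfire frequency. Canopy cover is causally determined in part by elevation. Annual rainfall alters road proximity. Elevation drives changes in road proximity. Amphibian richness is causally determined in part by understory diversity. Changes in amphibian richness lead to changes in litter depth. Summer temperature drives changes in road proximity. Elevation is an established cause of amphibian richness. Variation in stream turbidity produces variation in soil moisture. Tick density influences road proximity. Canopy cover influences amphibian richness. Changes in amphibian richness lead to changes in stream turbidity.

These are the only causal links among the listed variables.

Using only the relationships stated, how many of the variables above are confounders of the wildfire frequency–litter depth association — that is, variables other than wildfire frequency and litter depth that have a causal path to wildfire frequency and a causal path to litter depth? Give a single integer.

3

The common causes are: elevation (to wildfire frequency via elevation → road proximity → wildfire frequency; to litter depth via elevation → amphibian richness → litter depth); nitrogen deposition (to wildfire frequency via nitrogen deposition → road proximity → wildfire frequency; to litter depth via nitrogen deposition → amphibian richness → litter depth); tick density (to wildfire frequency via tick density → road proximity → wildfire frequency; to litter depth via tick density → amphibian richness → litter depth).
Every other variable lacks a causal path to at least one of wildfire frequency and litter depth.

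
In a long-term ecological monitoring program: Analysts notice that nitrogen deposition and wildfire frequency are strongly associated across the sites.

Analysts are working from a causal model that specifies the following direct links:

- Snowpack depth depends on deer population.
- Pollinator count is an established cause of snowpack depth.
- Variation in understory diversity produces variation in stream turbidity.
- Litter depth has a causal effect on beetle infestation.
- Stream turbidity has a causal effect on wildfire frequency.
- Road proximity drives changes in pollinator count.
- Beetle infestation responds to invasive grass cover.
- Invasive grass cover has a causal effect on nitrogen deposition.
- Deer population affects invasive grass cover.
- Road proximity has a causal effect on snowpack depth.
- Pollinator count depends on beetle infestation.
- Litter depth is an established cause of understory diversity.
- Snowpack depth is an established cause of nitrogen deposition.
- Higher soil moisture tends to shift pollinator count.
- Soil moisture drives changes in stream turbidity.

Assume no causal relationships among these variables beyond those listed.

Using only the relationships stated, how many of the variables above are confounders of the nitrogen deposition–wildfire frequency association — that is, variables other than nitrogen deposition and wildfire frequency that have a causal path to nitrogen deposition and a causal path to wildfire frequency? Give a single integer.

2

The common causes are: litter depth (to nitrogen deposition via litter depth → beetle infestation → pollinator count → snowpack depth → nitrogen deposition; to wildfire frequency via litter depth → understory diversity → stream turbidity → wildfire frequency); soil moisture (to nitrogen deposition via soil moisture → pollinator count → snowpack depth → nitrogen deposition; to wildfire frequency via soil moisture → stream turbidity → wildfire frequency).
Every other variable lacks a causal path to at least one of nitrogen deposition and wildfire frequency.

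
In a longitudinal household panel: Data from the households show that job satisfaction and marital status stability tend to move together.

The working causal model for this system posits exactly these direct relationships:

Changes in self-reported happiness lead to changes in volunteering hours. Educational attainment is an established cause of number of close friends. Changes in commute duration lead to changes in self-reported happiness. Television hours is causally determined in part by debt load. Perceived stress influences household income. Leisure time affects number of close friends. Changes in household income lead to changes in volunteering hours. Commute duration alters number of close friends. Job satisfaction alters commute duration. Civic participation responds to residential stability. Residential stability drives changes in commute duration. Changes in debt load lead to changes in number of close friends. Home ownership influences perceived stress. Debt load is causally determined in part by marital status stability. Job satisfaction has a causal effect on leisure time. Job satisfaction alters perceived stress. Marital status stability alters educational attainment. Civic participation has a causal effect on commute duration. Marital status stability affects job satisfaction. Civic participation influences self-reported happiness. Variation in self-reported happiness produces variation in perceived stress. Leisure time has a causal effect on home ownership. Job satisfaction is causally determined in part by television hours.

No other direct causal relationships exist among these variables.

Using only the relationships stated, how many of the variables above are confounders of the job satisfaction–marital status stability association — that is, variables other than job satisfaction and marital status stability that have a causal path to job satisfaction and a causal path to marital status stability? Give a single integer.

0

No listed variable has a causal path to both job satisfaction and marital status stability, so there are no common causes.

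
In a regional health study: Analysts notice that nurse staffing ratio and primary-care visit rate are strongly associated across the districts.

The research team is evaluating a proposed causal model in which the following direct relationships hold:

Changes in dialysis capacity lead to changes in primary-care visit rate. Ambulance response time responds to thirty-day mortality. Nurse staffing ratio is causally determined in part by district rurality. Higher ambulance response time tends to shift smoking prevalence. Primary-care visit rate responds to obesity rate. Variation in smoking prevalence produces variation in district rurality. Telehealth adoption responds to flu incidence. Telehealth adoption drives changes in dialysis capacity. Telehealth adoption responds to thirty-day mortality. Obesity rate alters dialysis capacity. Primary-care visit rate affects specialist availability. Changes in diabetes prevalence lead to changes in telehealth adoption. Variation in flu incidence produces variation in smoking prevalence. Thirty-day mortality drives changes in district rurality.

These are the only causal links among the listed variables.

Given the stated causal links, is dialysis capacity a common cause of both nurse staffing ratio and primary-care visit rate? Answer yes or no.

Dialysis capacity has no stated causal path to nurse staffing ratio. A confounder must cause both variables, so dialysis capacity does not qualify.

no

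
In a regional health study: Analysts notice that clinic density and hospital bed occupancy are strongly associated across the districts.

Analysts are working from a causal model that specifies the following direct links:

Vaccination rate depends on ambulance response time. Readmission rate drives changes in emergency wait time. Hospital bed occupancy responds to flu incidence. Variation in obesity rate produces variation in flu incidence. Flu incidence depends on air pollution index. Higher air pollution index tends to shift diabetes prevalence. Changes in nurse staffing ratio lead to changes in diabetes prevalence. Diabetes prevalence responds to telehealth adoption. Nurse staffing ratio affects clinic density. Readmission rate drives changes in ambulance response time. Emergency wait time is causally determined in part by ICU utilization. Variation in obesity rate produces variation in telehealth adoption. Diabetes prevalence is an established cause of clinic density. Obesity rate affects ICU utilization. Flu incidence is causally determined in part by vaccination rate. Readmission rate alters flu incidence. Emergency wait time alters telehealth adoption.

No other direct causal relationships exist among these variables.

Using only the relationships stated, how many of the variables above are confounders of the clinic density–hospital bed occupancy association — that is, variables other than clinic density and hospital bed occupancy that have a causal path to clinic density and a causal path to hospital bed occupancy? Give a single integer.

3

The common causes are: air pollution index (to clinic density via air pollution index → diabetes prevalence → clinic density; to hospital bed occupancy via air pollution index → flu incidence → hospital bed occupancy); obesity rate (to clinic density via obesity rate → telehealth adoption → diabetes prevalence → clinic density; to hospital bed occupancy via obesity rate → flu incidence → hospital bed occupancy); readmission rate (to clinic density via readmission rate → emergency wait time → telehealth adoption → diabetes prevalence → clinic density; to hospital bed occupancy via readmission rate → flu incidence → hospital bed occupancy).
Every other variable lacks a causal path to at least one of clinic density and hospital bed occupancy.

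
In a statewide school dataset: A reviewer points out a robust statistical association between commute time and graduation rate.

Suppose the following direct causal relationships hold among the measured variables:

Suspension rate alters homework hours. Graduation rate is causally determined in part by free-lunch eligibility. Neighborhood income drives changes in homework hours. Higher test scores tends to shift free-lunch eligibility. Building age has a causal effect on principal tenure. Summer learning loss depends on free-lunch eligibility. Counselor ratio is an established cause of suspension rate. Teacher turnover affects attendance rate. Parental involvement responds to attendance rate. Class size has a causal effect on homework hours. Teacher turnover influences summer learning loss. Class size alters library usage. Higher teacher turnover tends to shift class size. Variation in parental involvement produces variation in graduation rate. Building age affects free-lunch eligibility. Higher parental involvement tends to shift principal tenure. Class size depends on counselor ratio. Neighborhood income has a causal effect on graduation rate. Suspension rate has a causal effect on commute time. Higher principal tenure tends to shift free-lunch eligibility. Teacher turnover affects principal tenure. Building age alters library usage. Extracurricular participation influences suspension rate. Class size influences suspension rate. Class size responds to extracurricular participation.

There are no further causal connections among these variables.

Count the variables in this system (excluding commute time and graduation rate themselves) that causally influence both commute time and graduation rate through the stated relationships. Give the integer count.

The common causes are: teacher turnover (to commute time via teacher turnover → class size → suspension rate → commute time; to graduation rate via teacher turnover → principal tenure → free-lunch eligibility → graduation rate).
Every other variable lacks a causal path to at least one of commute time and graduation rate.

1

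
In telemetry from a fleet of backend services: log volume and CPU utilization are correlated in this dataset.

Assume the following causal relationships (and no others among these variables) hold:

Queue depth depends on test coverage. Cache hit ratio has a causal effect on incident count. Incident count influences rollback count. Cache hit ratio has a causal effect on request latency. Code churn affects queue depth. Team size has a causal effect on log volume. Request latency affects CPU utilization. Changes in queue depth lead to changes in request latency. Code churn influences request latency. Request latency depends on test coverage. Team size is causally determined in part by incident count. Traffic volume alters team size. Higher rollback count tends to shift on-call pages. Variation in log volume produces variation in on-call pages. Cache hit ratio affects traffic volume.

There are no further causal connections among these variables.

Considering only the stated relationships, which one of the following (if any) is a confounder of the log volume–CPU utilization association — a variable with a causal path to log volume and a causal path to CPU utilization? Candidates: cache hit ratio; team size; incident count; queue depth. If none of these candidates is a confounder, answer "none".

Cache hit ratio causes log volume (cache hit ratio → incident count → team size → log volume) and also causes CPU utilization (cache hit ratio → request latency → CPU utilization); it is a common cause of both.
Each of the other candidates lacks a causal path to at least one of log volume and CPU utilization, so they do not confound the relationship.

cache hit ratio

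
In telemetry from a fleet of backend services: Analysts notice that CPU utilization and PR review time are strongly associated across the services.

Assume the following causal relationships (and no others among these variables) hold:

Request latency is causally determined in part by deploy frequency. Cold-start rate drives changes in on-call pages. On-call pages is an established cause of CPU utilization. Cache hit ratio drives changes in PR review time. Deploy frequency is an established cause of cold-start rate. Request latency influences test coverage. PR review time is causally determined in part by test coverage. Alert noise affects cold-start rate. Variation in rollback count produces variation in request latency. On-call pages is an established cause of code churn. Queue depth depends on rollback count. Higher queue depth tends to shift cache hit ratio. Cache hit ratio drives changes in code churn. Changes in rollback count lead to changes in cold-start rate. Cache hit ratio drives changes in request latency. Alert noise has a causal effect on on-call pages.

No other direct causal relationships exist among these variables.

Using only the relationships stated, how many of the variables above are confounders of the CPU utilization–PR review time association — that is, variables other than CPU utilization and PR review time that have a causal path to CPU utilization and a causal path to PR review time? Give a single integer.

2

The common causes are: deploy frequency (to CPU utilization via deploy frequency → cold-start rate → on-call pages → CPU utilization; to PR review time via deploy frequency → request latency → test coverage → PR review time); rollback count (to CPU utilization via rollback count → cold-start rate → on-call pages → CPU utilization; to PR review time via rollback count → queue depth → cache hit ratio → PR review time).
Every other variable lacks a causal path to at least one of CPU utilization and PR review time.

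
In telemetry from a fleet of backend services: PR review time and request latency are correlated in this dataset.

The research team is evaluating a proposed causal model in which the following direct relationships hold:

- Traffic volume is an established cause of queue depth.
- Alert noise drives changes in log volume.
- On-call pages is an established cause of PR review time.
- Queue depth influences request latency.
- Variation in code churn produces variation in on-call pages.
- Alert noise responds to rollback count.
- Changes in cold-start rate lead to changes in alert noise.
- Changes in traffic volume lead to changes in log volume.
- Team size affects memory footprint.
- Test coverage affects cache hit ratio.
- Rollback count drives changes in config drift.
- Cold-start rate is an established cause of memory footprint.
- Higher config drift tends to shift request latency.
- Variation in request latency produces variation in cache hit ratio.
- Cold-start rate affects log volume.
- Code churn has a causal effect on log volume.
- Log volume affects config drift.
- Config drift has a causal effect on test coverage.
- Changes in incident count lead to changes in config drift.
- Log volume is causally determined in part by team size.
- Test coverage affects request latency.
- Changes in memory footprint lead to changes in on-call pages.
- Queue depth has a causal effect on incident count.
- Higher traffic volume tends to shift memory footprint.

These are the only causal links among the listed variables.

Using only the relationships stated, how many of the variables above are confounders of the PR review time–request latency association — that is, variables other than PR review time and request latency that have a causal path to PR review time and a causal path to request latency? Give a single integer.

The common causes are: code churn (to PR review time via code churn → on-call pages → PR review time; to request latency via code churn → log volume → config drift → request latency); cold-start rate (to PR review time via cold-start rate → memory footprint → on-call pages → PR review time; to request latency via cold-start rate → log volume → config drift → request latency); team size (to PR review time via team size → memory footprint → on-call pages → PR review time; to request latency via team size → log volume → config drift → request latency); traffic volume (to PR review time via traffic volume → memory footprint → on-call pages → PR review time; to request latency via traffic volume → queue depth → request latency).
Every other variable lacks a causal path to at least one of PR review time and request latency.

4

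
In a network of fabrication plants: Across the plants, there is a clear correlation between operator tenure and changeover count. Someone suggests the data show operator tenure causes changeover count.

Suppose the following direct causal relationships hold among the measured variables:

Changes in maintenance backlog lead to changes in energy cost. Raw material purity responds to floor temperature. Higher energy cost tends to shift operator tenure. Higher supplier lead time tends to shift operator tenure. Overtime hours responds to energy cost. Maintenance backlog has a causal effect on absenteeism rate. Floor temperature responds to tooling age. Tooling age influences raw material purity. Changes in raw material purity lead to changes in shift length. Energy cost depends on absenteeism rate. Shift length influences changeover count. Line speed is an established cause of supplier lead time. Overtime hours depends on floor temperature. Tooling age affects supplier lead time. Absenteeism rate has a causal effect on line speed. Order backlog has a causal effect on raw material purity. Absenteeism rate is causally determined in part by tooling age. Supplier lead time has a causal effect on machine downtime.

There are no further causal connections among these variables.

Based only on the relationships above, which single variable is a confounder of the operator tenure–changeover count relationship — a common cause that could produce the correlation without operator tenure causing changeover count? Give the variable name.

tooling age

Tooling age has a causal path to operator tenure (tooling age → supplier lead time → operator tenure) and a separate causal path to changeover count (tooling age → raw material purity → shift length → changeover count), so it is a common cause of both.
No stated relationship gives operator tenure a causal route to changeover count, so the correlation is explained by the shared upstream cause rather than a direct effect.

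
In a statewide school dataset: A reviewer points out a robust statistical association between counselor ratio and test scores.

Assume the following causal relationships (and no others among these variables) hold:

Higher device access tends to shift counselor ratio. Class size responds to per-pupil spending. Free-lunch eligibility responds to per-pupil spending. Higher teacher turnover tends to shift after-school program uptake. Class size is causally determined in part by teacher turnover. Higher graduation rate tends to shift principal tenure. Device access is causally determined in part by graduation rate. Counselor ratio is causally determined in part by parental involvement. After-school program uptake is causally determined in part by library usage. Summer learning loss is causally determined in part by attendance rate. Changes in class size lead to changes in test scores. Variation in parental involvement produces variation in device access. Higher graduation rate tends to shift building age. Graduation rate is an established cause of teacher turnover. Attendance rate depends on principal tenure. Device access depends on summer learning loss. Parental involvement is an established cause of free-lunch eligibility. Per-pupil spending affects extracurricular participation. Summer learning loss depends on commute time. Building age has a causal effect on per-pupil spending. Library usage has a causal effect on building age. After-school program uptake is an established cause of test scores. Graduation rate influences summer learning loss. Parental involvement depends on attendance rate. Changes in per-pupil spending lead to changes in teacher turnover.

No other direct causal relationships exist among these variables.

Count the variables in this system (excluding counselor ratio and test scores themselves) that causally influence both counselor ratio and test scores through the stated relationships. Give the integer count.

1

The common causes are: graduation rate (to counselor ratio via graduation rate → device access → counselor ratio; to test scores via graduation rate → teacher turnover → class size → test scores).
Every other variable lacks a causal path to at least one of counselor ratio and test scores.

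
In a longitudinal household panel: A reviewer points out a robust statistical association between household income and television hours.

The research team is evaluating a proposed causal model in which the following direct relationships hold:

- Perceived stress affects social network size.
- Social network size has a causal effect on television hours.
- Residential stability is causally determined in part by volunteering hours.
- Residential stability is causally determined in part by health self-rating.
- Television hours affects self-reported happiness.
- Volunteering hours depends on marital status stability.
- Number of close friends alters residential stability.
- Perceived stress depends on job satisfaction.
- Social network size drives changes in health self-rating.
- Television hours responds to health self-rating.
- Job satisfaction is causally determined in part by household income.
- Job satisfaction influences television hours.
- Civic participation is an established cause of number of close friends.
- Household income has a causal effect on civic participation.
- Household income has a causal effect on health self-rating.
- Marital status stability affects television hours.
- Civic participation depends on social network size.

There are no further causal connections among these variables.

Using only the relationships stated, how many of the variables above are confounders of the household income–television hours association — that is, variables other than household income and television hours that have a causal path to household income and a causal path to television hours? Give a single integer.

0

No listed variable has a causal path to both household income and television hours, so there are no common causes.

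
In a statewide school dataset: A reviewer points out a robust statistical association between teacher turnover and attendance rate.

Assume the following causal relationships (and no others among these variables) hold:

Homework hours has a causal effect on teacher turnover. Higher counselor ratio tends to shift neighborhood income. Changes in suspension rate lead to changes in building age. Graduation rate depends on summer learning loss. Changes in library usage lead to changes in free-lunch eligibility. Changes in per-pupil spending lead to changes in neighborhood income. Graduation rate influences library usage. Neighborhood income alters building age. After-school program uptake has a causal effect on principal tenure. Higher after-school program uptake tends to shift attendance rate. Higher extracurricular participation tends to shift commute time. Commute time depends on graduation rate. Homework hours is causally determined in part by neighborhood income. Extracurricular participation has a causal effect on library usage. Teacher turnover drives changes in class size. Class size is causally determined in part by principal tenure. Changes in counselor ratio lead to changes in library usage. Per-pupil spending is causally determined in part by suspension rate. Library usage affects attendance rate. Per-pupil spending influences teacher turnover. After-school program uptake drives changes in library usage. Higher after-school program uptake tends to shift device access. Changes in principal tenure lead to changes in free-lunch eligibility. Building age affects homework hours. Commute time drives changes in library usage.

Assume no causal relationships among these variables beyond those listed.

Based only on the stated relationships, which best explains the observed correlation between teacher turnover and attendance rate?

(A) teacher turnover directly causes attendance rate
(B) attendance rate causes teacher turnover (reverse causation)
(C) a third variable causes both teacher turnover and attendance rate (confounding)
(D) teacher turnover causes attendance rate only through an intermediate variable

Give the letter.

C

Counselor ratio causes teacher turnover (counselor ratio → neighborhood income → homework hours → teacher turnover) and attendance rate (counselor ratio → library usage → attendance rate) — a common cause creating the correlation.
There is no stated path from teacher turnover to attendance rate or from attendance rate to teacher turnover, so neither direct nor reverse causation applies.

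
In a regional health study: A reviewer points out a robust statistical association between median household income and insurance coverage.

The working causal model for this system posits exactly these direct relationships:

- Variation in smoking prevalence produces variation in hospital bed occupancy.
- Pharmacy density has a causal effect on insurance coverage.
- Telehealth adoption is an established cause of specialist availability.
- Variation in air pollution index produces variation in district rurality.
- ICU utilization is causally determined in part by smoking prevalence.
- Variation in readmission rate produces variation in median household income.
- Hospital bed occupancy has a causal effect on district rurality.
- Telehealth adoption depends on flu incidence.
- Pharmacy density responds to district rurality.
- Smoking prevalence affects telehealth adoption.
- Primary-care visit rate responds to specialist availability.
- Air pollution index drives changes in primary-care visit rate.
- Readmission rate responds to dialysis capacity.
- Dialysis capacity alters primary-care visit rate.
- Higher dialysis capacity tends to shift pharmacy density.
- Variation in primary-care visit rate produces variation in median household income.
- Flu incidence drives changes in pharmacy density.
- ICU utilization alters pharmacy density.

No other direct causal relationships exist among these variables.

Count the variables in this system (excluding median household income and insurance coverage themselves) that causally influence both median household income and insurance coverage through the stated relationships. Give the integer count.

The common causes are: air pollution index (to median household income via air pollution index → primary-care visit rate → median household income; to insurance coverage via air pollution index → district rurality → pharmacy density → insurance coverage); dialysis capacity (to median household income via dialysis capacity → readmission rate → median household income; to insurance coverage via dialysis capacity → pharmacy density → insurance coverage); flu incidence (to median household income via flu incidence → telehealth adoption → specialist availability → primary-care visit rate → median household income; to insurance coverage via flu incidence → pharmacy density → insurance coverage); smoking prevalence (to median household income via smoking prevalence → telehealth adoption → specialist availability → primary-care visit rate → median household income; to insurance coverage via smoking prevalence → ICU utilization → pharmacy density → insurance coverage).
Every other variable lacks a causal path to at least one of median household income and insurance coverage.

4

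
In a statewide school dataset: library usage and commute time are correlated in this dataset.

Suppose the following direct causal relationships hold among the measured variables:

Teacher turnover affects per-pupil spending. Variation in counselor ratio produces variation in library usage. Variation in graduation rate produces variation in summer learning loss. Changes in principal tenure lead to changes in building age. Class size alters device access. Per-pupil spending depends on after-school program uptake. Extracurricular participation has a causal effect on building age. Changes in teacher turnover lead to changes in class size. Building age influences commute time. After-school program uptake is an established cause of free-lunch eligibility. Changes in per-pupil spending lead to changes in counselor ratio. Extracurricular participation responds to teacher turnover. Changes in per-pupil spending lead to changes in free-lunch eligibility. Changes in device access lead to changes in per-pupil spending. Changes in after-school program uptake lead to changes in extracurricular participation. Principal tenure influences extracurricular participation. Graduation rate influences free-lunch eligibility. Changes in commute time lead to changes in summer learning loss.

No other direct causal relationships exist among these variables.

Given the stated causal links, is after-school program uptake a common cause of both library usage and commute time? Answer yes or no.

yes

After-school program uptake has a causal path to library usage (after-school program uptake → per-pupil spending → counselor ratio → library usage) and to commute time (after-school program uptake → extracurricular participation → building age → commute time), so it is a common cause of both — a confounder.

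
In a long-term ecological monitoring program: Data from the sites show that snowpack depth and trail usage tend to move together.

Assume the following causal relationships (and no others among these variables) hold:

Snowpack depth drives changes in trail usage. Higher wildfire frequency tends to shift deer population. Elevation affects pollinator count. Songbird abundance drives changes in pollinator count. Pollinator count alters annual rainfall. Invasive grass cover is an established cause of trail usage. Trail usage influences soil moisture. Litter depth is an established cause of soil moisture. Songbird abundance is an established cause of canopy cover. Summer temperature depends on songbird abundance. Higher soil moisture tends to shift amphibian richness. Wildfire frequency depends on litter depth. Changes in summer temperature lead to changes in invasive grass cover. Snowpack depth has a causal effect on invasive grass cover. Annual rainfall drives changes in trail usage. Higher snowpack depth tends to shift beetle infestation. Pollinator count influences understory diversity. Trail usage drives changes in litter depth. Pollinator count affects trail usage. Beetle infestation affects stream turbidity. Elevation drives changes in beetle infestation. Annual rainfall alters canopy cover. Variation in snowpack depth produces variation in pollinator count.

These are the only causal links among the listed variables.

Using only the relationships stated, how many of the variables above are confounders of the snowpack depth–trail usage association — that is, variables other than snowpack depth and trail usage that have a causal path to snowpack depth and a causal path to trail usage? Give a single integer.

No listed variable has a causal path to both snowpack depth and trail usage, so there are no common causes.

0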